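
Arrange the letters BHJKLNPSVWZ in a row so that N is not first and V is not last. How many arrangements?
By inclusion-exclusion: 11! - 2×(11-1)! + (11-2)! = 39916800 - 7257600 + 362880 = 33022080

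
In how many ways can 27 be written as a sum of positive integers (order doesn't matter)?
Pentagonal recurrence p(n) = p(n-1) + p(n-2) - p(n-5) - p(n-7) + p(n-12) + p(n-15) - ... gives p(0..26) = 1, 1, 2, 3, 5, 7, 11, 15, 22, 30, 42, 56, 77, 101, 135, 176, 231, 297, 385, 490, 627, 792, 1002, 1255, 1575, 1958, 2436. p(27) = p(26) + p(25) - p(22) - p(20) + p(15) + p(12) - p(5) - p(1) = 2436 + 1958 - 1002 - 627 + 176 + 77 - 7 - 1 = 3010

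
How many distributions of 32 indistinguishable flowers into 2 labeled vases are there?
C(32+2-1, 2-1) = C(33, 1) = 33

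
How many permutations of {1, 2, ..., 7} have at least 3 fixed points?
Exactly j fixed points: C(7,j)·!(7-j); sum over j ≥ 3 (derangement numbers via !m = (m-1)·(!(m-1) + !(m-2)): !0..!4 = 1, 0, 1, 2, 9). Σ_{j=3}^{7} C(7,j)·!(7-j) = C(7,3)·!4 + C(7,4)·!3 + C(7,5)·!2 + C(7,6)·!1 + C(7,7)·!0 = 35·9 + 35·2 + 21·1 + 7·0 + 1·1 = 407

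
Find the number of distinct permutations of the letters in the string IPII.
4! / (3! × 1!) = 4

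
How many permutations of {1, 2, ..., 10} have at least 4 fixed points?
Exactly j fixed points: C(10,j)·!(10-j); sum over j ≥ 4 (derangement numbers via !m = (m-1)·(!(m-1) + !(m-2)): !0..!6 = 1, 0, 1, 2, 9, 44, 265). Σ_{j=4}^{10} C(10,j)·!(10-j) = C(10,4)·!6 + C(10,5)·!5 + C(10,6)·!4 + C(10,7)·!3 + C(10,8)·!2 + C(10,9)·!1 + C(10,10)·!0 = 210·265 + 252·44 + 210·9 + 120·2 + 45·1 + 10·0 + 1·1 = 68914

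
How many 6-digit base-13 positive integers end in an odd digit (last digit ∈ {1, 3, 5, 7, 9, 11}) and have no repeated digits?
Last∈{1,3,5,7,9,11}. Last=0: 0. Last nonzero: 6×11×P(11,4) = 522720. Total = 522720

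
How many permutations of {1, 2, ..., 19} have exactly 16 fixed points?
Choose the 16 fixed points C(19,16) = 969, derange the rest: !3 = Σ_{j=0}^{3} (-1)^j·3!/j! = 6 - 6 + 3 - 1 = 2. Product = 969 × 2 = 1938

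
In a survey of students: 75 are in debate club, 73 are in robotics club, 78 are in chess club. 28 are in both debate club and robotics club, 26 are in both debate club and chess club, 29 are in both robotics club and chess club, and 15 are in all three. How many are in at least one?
|A∪B∪C| = 75+73+78-28-26-29+15 = 158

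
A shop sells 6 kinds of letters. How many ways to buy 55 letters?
C(55+6-1, 6-1) = C(60, 5) = 5461512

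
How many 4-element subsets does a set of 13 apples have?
C(13,4) = 13!/(4!×9!) = 715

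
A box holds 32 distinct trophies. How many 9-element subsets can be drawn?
C(32,9) = 32!/(9!×23!) = 28048800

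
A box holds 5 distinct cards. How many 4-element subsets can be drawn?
C(5,4) = 5!/(4!×1!) = 5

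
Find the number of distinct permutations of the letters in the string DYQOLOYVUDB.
11! / (1! × 1! × 1! × 2! × 2! × 1! × 1! × 2!) = 4989600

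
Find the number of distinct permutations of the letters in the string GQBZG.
5! / (1! × 1! × 1! × 2!) = 60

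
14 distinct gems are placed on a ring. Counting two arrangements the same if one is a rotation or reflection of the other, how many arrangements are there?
(14-1)!/2 = 6227020800/2 = 3113510400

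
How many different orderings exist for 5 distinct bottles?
5! = 120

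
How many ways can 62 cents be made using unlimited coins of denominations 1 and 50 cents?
Coefficient of x^62 in 1/(1-x^1) · 1/(1-x^50). Use j coins of 50 for j = 0..⌊62/50⌋ = 1, the rest in 1s: 1 + 1 = 2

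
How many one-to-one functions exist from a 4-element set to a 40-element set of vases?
P(40,4) = 40!/(40-4)! = 2193360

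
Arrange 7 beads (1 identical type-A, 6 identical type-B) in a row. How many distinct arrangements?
7! / (1! × 6!) = 7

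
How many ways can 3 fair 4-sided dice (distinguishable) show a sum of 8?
Coefficient of x^8 in (x + x² + ... + x^4)^3. By inclusion-exclusion on dice exceeding 4: Σ_j (-1)^j C(3,j)·C(8-1-4j, 2) = C(3,0)·C(7,2) - C(3,1)·C(3,2) = 1·21 - 3·3 = 12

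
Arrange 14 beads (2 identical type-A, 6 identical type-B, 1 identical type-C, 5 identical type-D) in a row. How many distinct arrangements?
14! / (2! × 6! × 1! × 5!) = 504504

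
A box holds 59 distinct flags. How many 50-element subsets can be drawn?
C(59,50) = 59!/(50!×9!) = 12565671261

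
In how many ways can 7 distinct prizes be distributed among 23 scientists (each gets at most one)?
P(23,7) = 23!/(23-7)! = 1235591280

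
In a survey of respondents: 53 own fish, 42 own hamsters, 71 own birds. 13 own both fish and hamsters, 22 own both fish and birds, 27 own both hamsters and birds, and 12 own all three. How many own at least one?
|A∪B∪C| = 53+42+71-13-22-27+12 = 116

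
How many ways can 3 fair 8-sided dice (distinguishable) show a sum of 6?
Coefficient of x^6 in (x + x² + ... + x^8)^3. By inclusion-exclusion on dice exceeding 8: Σ_j (-1)^j C(3,j)·C(6-1-8j, 2) = C(3,0)·C(5,2) = 1·10 = 10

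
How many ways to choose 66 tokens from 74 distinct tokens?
C(74,66) = 74!/(66!×8!) = 15071474661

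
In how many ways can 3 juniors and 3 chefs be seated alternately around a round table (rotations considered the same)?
Fix one of the juniors: (3-1)! ways for the remaining juniors, × 3! ways for the chefs = 2 × 6 = 12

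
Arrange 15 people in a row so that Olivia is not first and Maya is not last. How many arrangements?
By inclusion-exclusion: 15! - 2×(15-1)! + (15-2)! = 1307674368000 - 174356582400 + 6227020800 = 1139544806400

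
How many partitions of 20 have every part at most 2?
Let r_j(i) = number of partitions of i into parts ≤ j, for i = 0..20. r_1(i) = 1 for all i; r_j(i) = r_{j-1}(i) + r_j(i-j). Rows j = 2..2: ≤2: 1 1 2 2 3 3 4 4 5 5 6 6 7 7 8 8 9 9 10 10 11. r_2(20) = 11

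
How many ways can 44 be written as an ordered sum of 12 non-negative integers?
C(44+12-1, 12-1) = C(55, 11) = 119653565850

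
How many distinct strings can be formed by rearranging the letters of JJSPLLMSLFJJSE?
14! / (3! × 1! × 4! × 1! × 1! × 1! × 3!) = 100900800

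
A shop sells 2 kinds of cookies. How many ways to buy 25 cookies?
C(25+2-1, 2-1) = C(26, 1) = 26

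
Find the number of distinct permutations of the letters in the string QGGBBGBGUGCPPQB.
15! / (4! × 1! × 2! × 5! × 1! × 2!) = 113513400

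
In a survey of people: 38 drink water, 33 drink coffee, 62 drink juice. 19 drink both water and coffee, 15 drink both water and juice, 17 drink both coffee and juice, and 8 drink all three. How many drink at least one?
|A∪B∪C| = 38+33+62-19-15-17+8 = 90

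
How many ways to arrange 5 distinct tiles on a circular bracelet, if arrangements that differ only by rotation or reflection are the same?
(5-1)!/2 = 24/2 = 12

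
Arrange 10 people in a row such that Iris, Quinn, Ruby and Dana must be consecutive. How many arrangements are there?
Treat the 4 as one block: (10-4+1)! × 4! = 5040 × 24 = 120960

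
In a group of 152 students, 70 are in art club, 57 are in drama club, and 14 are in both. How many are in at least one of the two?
|A∪B| = |A| + |B| - |A∩B| = 70 + 57 - 14 = 113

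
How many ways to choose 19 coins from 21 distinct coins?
C(21,19) = 21!/(19!×2!) = 210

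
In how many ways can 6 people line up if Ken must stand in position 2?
Fix one position: (6-1)! = 120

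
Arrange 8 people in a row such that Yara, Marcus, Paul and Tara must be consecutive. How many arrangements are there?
Treat the 4 as one block: (8-4+1)! × 4! = 120 × 24 = 2880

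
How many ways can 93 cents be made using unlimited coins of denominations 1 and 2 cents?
Coefficient of x^93 in 1/(1-x^1) · 1/(1-x^2). Use j coins of 2 for j = 0..⌊93/2⌋ = 46, the rest in 1s: 46 + 1 = 47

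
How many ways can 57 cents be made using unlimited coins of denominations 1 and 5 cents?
Coefficient of x^57 in 1/(1-x^1) · 1/(1-x^5). Use j coins of 5 for j = 0..⌊57/5⌋ = 11, the rest in 1s: 11 + 1 = 12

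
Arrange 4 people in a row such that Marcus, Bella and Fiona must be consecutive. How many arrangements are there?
Treat the 3 as one block: (4-3+1)! × 3! = 2 × 6 = 12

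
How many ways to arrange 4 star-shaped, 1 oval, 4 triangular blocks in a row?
9! / (4! × 1! × 4!) = 630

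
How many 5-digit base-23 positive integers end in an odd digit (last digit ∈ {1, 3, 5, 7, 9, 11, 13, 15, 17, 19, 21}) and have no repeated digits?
Last∈{1,3,5,7,9,11,13,15,17,19,21}. Last=0: 0. Last nonzero: 11×21×P(21,3) = 1843380. Total = 1843380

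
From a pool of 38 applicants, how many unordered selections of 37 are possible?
C(38,37) = 38!/(37!×1!) = 38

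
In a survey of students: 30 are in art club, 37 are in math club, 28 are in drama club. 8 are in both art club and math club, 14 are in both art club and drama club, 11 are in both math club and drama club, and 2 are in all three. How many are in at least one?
|A∪B∪C| = 30+37+28-8-14-11+2 = 64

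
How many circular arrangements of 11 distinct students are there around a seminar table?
Circular: fix one position, arrange the rest. (11-1)! = 3628800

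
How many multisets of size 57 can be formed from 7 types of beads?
C(57+7-1, 7-1) = C(63, 6) = 67945521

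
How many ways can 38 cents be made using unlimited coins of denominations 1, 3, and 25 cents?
Coefficient of x^38 in 1/(1-x^1) · 1/(1-x^3) · 1/(1-x^25). Case on j = number of 25-cent coins (j = 0..1); remainder r = 38 - 25j is made from {1,3} in ⌊r/3⌋+1 ways. r = 38, 13 → 13 + 5 = 18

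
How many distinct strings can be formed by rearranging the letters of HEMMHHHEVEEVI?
13! / (2! × 2! × 4! × 4! × 1!) = 2702700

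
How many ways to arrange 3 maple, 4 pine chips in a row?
7! / (3! × 4!) = 35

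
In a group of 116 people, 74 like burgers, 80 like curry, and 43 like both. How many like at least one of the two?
|A∪B| = |A| + |B| - |A∩B| = 74 + 80 - 43 = 111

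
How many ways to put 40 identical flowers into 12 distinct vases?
C(40+12-1, 12-1) = C(51, 11) = 47626016970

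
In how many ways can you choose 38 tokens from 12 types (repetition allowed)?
C(38+12-1, 12-1) = C(49, 11) = 29135916264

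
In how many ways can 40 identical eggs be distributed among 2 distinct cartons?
C(40+2-1, 2-1) = C(41, 1) = 41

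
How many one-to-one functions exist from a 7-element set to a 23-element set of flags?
P(23,7) = 23!/(23-7)! = 1235591280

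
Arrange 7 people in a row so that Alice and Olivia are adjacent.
Treat as block: (7-1)! × 2! = 720 × 2 = 1440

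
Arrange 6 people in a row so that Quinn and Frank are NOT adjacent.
Total - adjacent = 6! - (6-1)!×2 = 720 - 240 = 480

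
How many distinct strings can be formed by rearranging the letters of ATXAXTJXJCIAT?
13! / (3! × 1! × 3! × 3! × 2! × 1!) = 14414400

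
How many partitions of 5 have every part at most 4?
Let r_j(i) = number of partitions of i into parts ≤ j, for i = 0..5. r_1(i) = 1 for all i; r_j(i) = r_{j-1}(i) + r_j(i-j). Rows j = 2..4: ≤2: 1 1 2 2 3 3; ≤3: 1 1 2 3 4 5; ≤4: 1 1 2 3 5 6. r_4(5) = 6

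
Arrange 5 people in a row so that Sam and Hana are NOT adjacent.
Total - adjacent = 5! - (5-1)!×2 = 120 - 48 = 72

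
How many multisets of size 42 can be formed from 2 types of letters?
C(42+2-1, 2-1) = C(43, 1) = 43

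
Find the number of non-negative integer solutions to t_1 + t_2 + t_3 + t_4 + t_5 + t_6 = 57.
C(57+6-1, 6-1) = C(62, 5) = 6471002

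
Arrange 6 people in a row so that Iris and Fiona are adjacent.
Treat as block: (6-1)! × 2! = 120 × 2 = 240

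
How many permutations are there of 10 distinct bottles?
10! = 3628800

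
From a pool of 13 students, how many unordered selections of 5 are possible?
C(13,5) = 13!/(5!×8!) = 1287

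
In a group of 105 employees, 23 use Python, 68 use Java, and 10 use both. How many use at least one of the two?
|A∪B| = |A| + |B| - |A∩B| = 23 + 68 - 10 = 81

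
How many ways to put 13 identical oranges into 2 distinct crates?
C(13+2-1, 2-1) = C(14, 1) = 14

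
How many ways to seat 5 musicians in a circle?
Circular: fix one position, arrange the rest. (5-1)! = 24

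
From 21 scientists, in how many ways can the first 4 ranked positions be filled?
P(21,4) = 21!/(21-4)! = 143640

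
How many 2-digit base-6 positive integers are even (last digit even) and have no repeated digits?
Last∈{0,2,4}. Last=0: 5. Last nonzero: 2×4×P(4,0) = 8. Total = 13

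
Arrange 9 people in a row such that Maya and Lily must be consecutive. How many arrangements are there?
Treat the 2 as one block: (9-2+1)! × 2! = 40320 × 2 = 80640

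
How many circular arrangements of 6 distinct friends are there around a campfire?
Circular: fix one position, arrange the rest. (6-1)! = 120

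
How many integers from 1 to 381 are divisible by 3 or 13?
⌊381/3⌋ + ⌊381/13⌋ - ⌊381/39⌋ = 127 + 29 - 9 = 147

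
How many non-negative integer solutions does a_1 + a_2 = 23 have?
C(23+2-1, 2-1) = C(24, 1) = 24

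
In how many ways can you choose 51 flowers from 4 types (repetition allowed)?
C(51+4-1, 4-1) = C(54, 3) = 24804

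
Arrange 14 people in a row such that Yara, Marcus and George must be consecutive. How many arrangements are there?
Treat the 3 as one block: (14-3+1)! × 3! = 479001600 × 6 = 2874009600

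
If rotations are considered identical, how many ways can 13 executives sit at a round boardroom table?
Circular: fix one position, arrange the rest. (13-1)! = 479001600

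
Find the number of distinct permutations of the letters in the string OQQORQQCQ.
9! / (1! × 1! × 2! × 5!) = 1512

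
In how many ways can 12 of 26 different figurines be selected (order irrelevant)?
C(26,12) = 26!/(12!×14!) = 9657700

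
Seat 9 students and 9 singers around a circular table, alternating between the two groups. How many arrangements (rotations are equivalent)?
Fix one of the students: (9-1)! ways for the remaining students, × 9! ways for the singers = 40320 × 362880 = 14631321600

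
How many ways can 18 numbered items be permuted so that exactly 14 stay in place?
Choose the 14 fixed points C(18,14) = 3060, derange the rest: !4 = Σ_{j=0}^{4} (-1)^j·4!/j! = 24 - 24 + 12 - 4 + 1 = 9. Product = 3060 × 9 = 27540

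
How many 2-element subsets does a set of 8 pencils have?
C(8,2) = 8!/(2!×6!) = 28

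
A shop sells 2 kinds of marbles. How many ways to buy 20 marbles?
C(20+2-1, 2-1) = C(21, 1) = 21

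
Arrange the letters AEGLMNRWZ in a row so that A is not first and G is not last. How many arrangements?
By inclusion-exclusion: 9! - 2×(9-1)! + (9-2)! = 362880 - 80640 + 5040 = 287280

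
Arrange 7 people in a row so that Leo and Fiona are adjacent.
Treat as block: (7-1)! × 2! = 720 × 2 = 1440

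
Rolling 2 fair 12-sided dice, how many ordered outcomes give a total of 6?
Coefficient of x^6 in (x + x² + ... + x^12)^2. By inclusion-exclusion on dice exceeding 12: Σ_j (-1)^j C(2,j)·C(6-1-12j, 1) = C(2,0)·C(5,1) = 1·5 = 5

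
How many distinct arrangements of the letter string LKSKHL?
6! / (1! × 2! × 2! × 1!) = 180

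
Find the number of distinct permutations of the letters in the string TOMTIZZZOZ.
10! / (1! × 4! × 1! × 2! × 2!) = 37800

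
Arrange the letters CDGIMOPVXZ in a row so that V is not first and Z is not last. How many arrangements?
By inclusion-exclusion: 10! - 2×(10-1)! + (10-2)! = 3628800 - 725760 + 40320 = 2943360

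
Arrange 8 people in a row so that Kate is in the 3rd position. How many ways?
Fix one position: (8-1)! = 5040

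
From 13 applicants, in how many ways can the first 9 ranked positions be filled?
P(13,9) = 13!/(13-9)! = 259459200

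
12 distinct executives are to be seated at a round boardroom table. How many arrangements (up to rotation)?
Circular: fix one position, arrange the rest. (12-1)! = 39916800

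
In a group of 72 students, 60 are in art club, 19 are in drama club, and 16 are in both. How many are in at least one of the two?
|A∪B| = |A| + |B| - |A∩B| = 60 + 19 - 16 = 63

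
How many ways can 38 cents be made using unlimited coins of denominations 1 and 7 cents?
Coefficient of x^38 in 1/(1-x^1) · 1/(1-x^7). Use j coins of 7 for j = 0..⌊38/7⌋ = 5, the rest in 1s: 5 + 1 = 6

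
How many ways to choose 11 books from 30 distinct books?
C(30,11) = 30!/(11!×19!) = 54627300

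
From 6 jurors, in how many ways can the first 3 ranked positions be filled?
P(6,3) = 6!/(6-3)! = 120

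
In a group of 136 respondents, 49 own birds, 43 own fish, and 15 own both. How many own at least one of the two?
|A∪B| = |A| + |B| - |A∩B| = 49 + 43 - 15 = 77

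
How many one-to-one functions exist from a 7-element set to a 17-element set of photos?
P(17,7) = 17!/(17-7)! = 98017920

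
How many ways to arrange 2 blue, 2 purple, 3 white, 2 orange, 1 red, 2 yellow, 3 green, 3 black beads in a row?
18! / (2! × 2! × 3! × 2! × 1! × 2! × 3! × 3!) = 1852538688000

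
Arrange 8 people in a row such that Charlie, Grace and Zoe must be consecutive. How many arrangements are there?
Treat the 3 as one block: (8-3+1)! × 3! = 720 × 6 = 4320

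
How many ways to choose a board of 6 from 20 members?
C(20,6) = 20!/(6!×14!) = 38760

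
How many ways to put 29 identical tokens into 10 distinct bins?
C(29+10-1, 10-1) = C(38, 9) = 163011640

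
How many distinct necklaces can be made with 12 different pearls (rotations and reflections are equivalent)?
(12-1)!/2 = 39916800/2 = 19958400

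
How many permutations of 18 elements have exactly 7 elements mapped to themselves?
Choose the 7 fixed points C(18,7) = 31824, derange the rest: !11 = Σ_{j=0}^{11} (-1)^j·11!/j! = 39916800 - 39916800 + 19958400 - 6652800 + 1663200 - 332640 + 55440 - 7920 + 990 - 110 + 11 - 1 = 14684570. Product = 31824 × 14684570 = 467321755680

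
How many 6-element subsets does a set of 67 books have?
C(67,6) = 67!/(6!×61!) = 99795696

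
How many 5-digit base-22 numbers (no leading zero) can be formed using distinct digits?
First digit: 21 choices (nonzero). Then descending: 21 × 21 × 20 × 19 × 18 = 3016440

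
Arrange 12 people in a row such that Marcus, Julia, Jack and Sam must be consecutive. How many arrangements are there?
Treat the 4 as one block: (12-4+1)! × 4! = 362880 × 24 = 8709120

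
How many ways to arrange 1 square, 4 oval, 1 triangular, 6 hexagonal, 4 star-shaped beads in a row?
16! / (1! × 4! × 1! × 6! × 4!) = 50450400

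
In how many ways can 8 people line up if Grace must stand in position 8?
Fix one position: (8-1)! = 5040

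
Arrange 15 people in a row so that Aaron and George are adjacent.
Treat as block: (15-1)! × 2! = 87178291200 × 2 = 174356582400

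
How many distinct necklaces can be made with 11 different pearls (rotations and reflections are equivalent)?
(11-1)!/2 = 3628800/2 = 1814400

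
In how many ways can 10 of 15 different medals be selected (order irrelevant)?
C(15,10) = 15!/(10!×5!) = 3003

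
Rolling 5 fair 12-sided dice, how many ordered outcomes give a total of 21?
Coefficient of x^21 in (x + x² + ... + x^12)^5. By inclusion-exclusion on dice exceeding 12: Σ_j (-1)^j C(5,j)·C(21-1-12j, 4) = C(5,0)·C(20,4) - C(5,1)·C(8,4) = 1·4845 - 5·70 = 4495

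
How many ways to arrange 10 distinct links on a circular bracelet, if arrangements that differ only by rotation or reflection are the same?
(10-1)!/2 = 362880/2 = 181440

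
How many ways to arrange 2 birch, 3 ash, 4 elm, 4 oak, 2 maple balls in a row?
15! / (2! × 3! × 4! × 4! × 2!) = 94594500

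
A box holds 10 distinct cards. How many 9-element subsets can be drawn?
C(10,9) = 10!/(9!×1!) = 10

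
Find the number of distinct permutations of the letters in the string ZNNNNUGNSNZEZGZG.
16! / (1! × 1! × 1! × 4! × 3! × 6!) = 201801600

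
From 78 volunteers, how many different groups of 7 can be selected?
C(78,7) = 78!/(7!×71!) = 2641902120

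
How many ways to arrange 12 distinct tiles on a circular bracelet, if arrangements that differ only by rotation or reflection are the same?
(12-1)!/2 = 39916800/2 = 19958400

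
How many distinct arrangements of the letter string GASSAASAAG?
10! / (3! × 2! × 5!) = 2520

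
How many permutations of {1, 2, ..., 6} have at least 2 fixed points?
Exactly j fixed points: C(6,j)·!(6-j); sum over j ≥ 2 (derangement numbers via !m = (m-1)·(!(m-1) + !(m-2)): !0..!4 = 1, 0, 1, 2, 9). Σ_{j=2}^{6} C(6,j)·!(6-j) = C(6,2)·!4 + C(6,3)·!3 + C(6,4)·!2 + C(6,5)·!1 + C(6,6)·!0 = 15·9 + 20·2 + 15·1 + 6·0 + 1·1 = 191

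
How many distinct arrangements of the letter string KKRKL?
5! / (1! × 3! × 1!) = 20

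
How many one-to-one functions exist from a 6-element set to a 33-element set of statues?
P(33,6) = 33!/(33-6)! = 797448960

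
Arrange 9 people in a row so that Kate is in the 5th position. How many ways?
Fix one position: (9-1)! = 40320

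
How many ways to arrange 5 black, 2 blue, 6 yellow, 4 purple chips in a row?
17! / (5! × 2! × 6! × 4!) = 85765680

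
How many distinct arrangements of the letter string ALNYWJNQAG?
10! / (1! × 1! × 2! × 1! × 2! × 1! × 1! × 1!) = 907200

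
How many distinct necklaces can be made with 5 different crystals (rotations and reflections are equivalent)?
(5-1)!/2 = 24/2 = 12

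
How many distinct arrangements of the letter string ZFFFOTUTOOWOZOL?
15! / (2! × 2! × 5! × 3! × 1! × 1! × 1!) = 454053600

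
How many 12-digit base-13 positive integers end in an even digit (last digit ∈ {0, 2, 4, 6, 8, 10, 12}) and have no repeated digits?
Last∈{0,2,4,6,8,10,12}. Last=0: 479001600. Last nonzero: 6×11×P(11,10) = 2634508800. Total = 3113510400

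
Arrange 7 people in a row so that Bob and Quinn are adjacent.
Treat as block: (7-1)! × 2! = 720 × 2 = 1440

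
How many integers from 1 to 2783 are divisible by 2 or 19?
⌊2783/2⌋ + ⌊2783/19⌋ - ⌊2783/38⌋ = 1391 + 146 - 73 = 1464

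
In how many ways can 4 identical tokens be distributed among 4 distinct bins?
C(4+4-1, 4-1) = C(7, 3) = 35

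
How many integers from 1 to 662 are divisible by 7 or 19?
⌊662/7⌋ + ⌊662/19⌋ - ⌊662/133⌋ = 94 + 34 - 4 = 124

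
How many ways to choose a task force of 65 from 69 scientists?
C(69,65) = 69!/(65!×4!) = 864501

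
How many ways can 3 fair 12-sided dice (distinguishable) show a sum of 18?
Coefficient of x^18 in (x + x² + ... + x^12)^3. By inclusion-exclusion on dice exceeding 12: Σ_j (-1)^j C(3,j)·C(18-1-12j, 2) = C(3,0)·C(17,2) - C(3,1)·C(5,2) = 1·136 - 3·10 = 106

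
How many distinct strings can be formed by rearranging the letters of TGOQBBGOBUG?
11! / (3! × 1! × 2! × 1! × 3! × 1!) = 554400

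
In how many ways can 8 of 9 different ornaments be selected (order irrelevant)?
C(9,8) = 9!/(8!×1!) = 9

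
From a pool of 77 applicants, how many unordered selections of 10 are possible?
C(77,10) = 77!/(10!×67!) = 1096993404430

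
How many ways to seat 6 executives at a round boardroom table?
Circular: fix one position, arrange the rest. (6-1)! = 120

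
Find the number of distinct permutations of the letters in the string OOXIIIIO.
8! / (1! × 4! × 3!) = 280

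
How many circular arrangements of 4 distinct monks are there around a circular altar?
Circular: fix one position, arrange the rest. (4-1)! = 6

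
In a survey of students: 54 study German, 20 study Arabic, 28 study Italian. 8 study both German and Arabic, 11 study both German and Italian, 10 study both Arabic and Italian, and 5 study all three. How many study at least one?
|A∪B∪C| = 54+20+28-8-11-10+5 = 78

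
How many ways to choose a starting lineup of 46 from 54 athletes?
C(54,46) = 54!/(46!×8!) = 1040465790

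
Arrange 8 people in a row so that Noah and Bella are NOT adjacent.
Total - adjacent = 8! - (8-1)!×2 = 40320 - 10080 = 30240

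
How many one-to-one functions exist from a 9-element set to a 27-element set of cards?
P(27,9) = 27!/(27-9)! = 1700755056000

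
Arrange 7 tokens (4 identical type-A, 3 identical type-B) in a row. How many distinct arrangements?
7! / (4! × 3!) = 35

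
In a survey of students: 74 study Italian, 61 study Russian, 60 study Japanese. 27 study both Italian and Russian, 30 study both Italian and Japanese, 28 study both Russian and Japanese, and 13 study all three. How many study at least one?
|A∪B∪C| = 74+61+60-27-30-28+13 = 123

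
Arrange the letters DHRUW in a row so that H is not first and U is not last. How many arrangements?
By inclusion-exclusion: 5! - 2×(5-1)! + (5-2)! = 120 - 48 + 6 = 78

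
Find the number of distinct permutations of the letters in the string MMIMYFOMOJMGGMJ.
15! / (6! × 1! × 2! × 2! × 1! × 1! × 2!) = 227026800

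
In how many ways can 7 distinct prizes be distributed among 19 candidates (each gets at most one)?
P(19,7) = 19!/(19-7)! = 253955520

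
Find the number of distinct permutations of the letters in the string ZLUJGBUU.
8! / (1! × 3! × 1! × 1! × 1! × 1!) = 6720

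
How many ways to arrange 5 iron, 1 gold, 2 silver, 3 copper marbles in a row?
11! / (5! × 1! × 2! × 3!) = 27720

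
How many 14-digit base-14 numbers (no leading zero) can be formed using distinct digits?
First digit: 13 choices (nonzero). Then descending: 13 × 13 × 12 × 11 × 10 × 9 × 8 × 7 × 6 × 5 × 4 × 3 × 2 × 1 = 80951270400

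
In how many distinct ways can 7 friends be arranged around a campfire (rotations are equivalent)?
Circular: fix one position, arrange the rest. (7-1)! = 720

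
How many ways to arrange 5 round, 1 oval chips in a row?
6! / (5! × 1!) = 6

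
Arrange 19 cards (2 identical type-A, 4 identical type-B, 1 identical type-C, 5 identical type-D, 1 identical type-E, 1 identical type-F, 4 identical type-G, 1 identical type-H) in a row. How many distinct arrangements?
19! / (2! × 4! × 1! × 5! × 1! × 1! × 4! × 1!) = 879955876800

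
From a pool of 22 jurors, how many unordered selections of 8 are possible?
C(22,8) = 22!/(8!×14!) = 319770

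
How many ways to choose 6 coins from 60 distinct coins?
C(60,6) = 60!/(6!×54!) = 50063860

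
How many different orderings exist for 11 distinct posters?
11! = 39916800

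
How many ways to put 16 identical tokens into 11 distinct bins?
C(16+11-1, 11-1) = C(26, 10) = 5311735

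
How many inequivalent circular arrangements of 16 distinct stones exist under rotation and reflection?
(16-1)!/2 = 1307674368000/2 = 653837184000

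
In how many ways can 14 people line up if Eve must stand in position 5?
Fix one position: (14-1)! = 6227020800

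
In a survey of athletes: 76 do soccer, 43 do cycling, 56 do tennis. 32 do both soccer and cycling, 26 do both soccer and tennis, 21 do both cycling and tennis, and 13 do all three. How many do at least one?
|A∪B∪C| = 76+43+56-32-26-21+13 = 109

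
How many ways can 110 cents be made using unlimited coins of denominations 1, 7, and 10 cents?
Coefficient of x^110 in 1/(1-x^1) · 1/(1-x^7) · 1/(1-x^10). Case on j = number of 10-cent coins (j = 0..11); remainder r = 110 - 10j is made from {1,7} in ⌊r/7⌋+1 ways. r = 110, 100, 90, 80, 70, 60, 50, 40, 30, 20, 10, 0 → 16 + 15 + 13 + 12 + 11 + 9 + 8 + 6 + 5 + 3 + 2 + 1 = 101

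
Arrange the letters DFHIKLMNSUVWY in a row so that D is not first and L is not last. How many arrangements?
By inclusion-exclusion: 13! - 2×(13-1)! + (13-2)! = 6227020800 - 958003200 + 39916800 = 5308934400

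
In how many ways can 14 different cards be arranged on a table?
14! = 87178291200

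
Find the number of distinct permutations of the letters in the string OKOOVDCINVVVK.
13! / (2! × 1! × 3! × 4! × 1! × 1! × 1!) = 21621600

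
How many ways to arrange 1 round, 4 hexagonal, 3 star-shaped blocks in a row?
8! / (1! × 4! × 3!) = 280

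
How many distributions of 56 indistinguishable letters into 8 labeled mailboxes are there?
C(56+8-1, 8-1) = C(63, 7) = 553270671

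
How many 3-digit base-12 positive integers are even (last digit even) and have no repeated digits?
Last∈{0,2,4,6,8,10}. Last=0: 110. Last nonzero: 5×10×P(10,1) = 500. Total = 610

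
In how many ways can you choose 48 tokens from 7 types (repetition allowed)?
C(48+7-1, 7-1) = C(54, 6) = 25827165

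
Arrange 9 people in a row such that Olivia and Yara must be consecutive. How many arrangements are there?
Treat the 2 as one block: (9-2+1)! × 2! = 40320 × 2 = 80640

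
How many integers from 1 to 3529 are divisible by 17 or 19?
⌊3529/17⌋ + ⌊3529/19⌋ - ⌊3529/323⌋ = 207 + 185 - 10 = 382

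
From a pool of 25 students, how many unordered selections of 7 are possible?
C(25,7) = 25!/(7!×18!) = 480700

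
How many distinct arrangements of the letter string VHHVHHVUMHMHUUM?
15! / (3! × 3! × 6! × 3!) = 8408400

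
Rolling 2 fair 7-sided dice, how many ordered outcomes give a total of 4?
Coefficient of x^4 in (x + x² + ... + x^7)^2. By inclusion-exclusion on dice exceeding 7: Σ_j (-1)^j C(2,j)·C(4-1-7j, 1) = C(2,0)·C(3,1) = 1·3 = 3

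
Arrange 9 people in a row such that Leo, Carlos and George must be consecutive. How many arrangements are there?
Treat the 3 as one block: (9-3+1)! × 3! = 5040 × 6 = 30240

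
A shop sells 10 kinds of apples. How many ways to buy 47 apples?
C(47+10-1, 10-1) = C(56, 9) = 7575968400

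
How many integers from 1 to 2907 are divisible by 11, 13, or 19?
⌊2907/11⌋+⌊2907/13⌋+⌊2907/19⌋ - ⌊2907/143⌋-⌊2907/209⌋-⌊2907/247⌋ + ⌊2907/2717⌋ = 264+223+153 - 20-13-11 + 1 = 597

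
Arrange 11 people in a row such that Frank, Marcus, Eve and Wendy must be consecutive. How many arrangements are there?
Treat the 4 as one block: (11-4+1)! × 4! = 40320 × 24 = 967680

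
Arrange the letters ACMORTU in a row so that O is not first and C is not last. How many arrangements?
By inclusion-exclusion: 7! - 2×(7-1)! + (7-2)! = 5040 - 1440 + 120 = 3720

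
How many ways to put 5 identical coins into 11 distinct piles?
C(5+11-1, 11-1) = C(15, 10) = 3003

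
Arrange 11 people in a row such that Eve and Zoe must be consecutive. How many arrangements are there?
Treat the 2 as one block: (11-2+1)! × 2! = 3628800 × 2 = 7257600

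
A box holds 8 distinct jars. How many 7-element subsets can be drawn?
C(8,7) = 8!/(7!×1!) = 8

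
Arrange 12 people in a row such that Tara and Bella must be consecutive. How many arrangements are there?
Treat the 2 as one block: (12-2+1)! × 2! = 39916800 × 2 = 79833600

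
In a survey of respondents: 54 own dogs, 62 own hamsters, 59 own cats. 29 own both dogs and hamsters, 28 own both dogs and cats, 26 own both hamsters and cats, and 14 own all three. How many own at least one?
|A∪B∪C| = 54+62+59-29-28-26+14 = 106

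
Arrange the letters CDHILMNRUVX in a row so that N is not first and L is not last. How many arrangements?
By inclusion-exclusion: 11! - 2×(11-1)! + (11-2)! = 39916800 - 7257600 + 362880 = 33022080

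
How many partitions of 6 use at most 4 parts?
By conjugation, equals partitions of 6 into parts ≤ 4. Let r_j(i) = number of partitions of i into parts ≤ j, for i = 0..6. r_1(i) = 1 for all i; r_j(i) = r_{j-1}(i) + r_j(i-j). Rows j = 2..4: ≤2: 1 1 2 2 3 3 4; ≤3: 1 1 2 3 4 5 7; ≤4: 1 1 2 3 5 6 9. r_4(6) = 9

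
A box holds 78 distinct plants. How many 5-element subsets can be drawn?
C(78,5) = 78!/(5!×73!) = 21111090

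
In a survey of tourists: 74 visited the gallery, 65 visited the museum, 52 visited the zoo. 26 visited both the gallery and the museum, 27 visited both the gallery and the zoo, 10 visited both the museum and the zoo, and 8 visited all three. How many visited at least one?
|A∪B∪C| = 74+65+52-26-27-10+8 = 136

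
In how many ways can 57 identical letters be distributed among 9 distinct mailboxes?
C(57+9-1, 9-1) = C(65, 8) = 5047381560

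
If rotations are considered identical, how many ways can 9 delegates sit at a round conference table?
Circular: fix one position, arrange the rest. (9-1)! = 40320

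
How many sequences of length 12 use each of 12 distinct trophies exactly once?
12! = 479001600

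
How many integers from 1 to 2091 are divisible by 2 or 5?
⌊2091/2⌋ + ⌊2091/5⌋ - ⌊2091/10⌋ = 1045 + 418 - 209 = 1254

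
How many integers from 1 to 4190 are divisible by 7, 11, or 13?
⌊4190/7⌋+⌊4190/11⌋+⌊4190/13⌋ - ⌊4190/77⌋-⌊4190/91⌋-⌊4190/143⌋ + ⌊4190/1001⌋ = 598+380+322 - 54-46-29 + 4 = 1175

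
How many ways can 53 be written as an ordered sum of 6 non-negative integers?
C(53+6-1, 6-1) = C(58, 5) = 4582116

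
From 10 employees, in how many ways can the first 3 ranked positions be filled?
P(10,3) = 10!/(10-3)! = 720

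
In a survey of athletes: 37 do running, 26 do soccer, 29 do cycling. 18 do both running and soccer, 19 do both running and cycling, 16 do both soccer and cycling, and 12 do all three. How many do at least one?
|A∪B∪C| = 37+26+29-18-19-16+12 = 51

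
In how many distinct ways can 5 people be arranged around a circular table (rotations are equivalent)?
Circular: fix one position, arrange the rest. (5-1)! = 24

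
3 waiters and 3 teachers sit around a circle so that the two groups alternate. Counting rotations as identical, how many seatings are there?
Fix one of the waiters: (3-1)! ways for the remaining waiters, × 3! ways for the teachers = 2 × 6 = 12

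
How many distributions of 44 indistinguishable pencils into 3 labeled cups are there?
C(44+3-1, 3-1) = C(46, 2) = 1035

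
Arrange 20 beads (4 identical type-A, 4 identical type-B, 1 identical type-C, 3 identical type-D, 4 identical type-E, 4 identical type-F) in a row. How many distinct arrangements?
20! / (4! × 4! × 1! × 3! × 4! × 4!) = 1222160940000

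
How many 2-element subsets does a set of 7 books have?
C(7,2) = 7!/(2!×5!) = 21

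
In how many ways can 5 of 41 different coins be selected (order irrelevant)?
C(41,5) = 41!/(5!×36!) = 749398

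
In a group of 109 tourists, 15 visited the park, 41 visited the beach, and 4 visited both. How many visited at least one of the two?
|A∪B| = |A| + |B| - |A∩B| = 15 + 41 - 4 = 52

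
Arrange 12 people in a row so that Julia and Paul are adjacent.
Treat as block: (12-1)! × 2! = 39916800 × 2 = 79833600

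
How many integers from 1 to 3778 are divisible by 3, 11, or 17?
⌊3778/3⌋+⌊3778/11⌋+⌊3778/17⌋ - ⌊3778/33⌋-⌊3778/51⌋-⌊3778/187⌋ + ⌊3778/561⌋ = 1259+343+222 - 114-74-20 + 6 = 1622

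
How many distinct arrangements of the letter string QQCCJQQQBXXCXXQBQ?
17! / (1! × 7! × 4! × 2! × 3!) = 245044800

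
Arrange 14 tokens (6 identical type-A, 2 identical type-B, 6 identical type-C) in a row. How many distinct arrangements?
14! / (6! × 2! × 6!) = 84084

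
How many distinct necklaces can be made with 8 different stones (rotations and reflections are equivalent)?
(8-1)!/2 = 5040/2 = 2520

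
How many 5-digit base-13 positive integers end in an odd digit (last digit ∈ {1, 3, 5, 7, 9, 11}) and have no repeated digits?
Last∈{1,3,5,7,9,11}. Last=0: 0. Last nonzero: 6×11×P(11,3) = 65340. Total = 65340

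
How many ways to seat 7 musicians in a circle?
Circular: fix one position, arrange the rest. (7-1)! = 720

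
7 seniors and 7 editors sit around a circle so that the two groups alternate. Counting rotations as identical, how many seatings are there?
Fix one of the seniors: (7-1)! ways for the remaining seniors, × 7! ways for the editors = 720 × 5040 = 3628800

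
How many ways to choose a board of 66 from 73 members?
C(73,66) = 73!/(66!×7!) = 1629348612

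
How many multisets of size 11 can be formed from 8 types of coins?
C(11+8-1, 8-1) = C(18, 7) = 31824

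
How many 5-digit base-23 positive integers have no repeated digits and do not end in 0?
Last digit: 22 nonzero choices. First digit: 21 (nonzero, ≠last). Middle 3: P(21,3) = 7980. Total = 3686760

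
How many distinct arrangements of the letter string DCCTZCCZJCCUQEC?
15! / (1! × 1! × 2! × 1! × 7! × 1! × 1! × 1!) = 129729600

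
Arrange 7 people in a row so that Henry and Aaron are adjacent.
Treat as block: (7-1)! × 2! = 720 × 2 = 1440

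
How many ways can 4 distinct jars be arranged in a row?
4! = 24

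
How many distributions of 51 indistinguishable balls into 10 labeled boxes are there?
C(51+10-1, 10-1) = C(60, 9) = 14783142660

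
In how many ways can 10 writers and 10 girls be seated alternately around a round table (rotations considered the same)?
Fix one of the writers: (10-1)! ways for the remaining writers, × 10! ways for the girls = 362880 × 3628800 = 1316818944000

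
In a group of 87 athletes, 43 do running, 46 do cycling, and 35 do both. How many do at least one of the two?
|A∪B| = |A| + |B| - |A∩B| = 43 + 46 - 35 = 54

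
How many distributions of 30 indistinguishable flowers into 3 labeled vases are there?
C(30+3-1, 3-1) = C(32, 2) = 496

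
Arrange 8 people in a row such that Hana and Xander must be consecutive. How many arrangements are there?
Treat the 2 as one block: (8-2+1)! × 2! = 5040 × 2 = 10080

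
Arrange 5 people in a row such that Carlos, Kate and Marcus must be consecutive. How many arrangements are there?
Treat the 3 as one block: (5-3+1)! × 3! = 6 × 6 = 36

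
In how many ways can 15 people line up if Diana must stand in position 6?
Fix one position: (15-1)! = 87178291200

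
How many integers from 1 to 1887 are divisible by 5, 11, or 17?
⌊1887/5⌋+⌊1887/11⌋+⌊1887/17⌋ - ⌊1887/55⌋-⌊1887/85⌋-⌊1887/187⌋ + ⌊1887/935⌋ = 377+171+111 - 34-22-10 + 2 = 595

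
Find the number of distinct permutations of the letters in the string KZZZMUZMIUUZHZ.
14! / (2! × 1! × 1! × 1! × 6! × 3!) = 10090080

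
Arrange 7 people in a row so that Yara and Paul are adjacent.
Treat as block: (7-1)! × 2! = 720 × 2 = 1440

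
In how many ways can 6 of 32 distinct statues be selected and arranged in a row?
P(32,6) = 32!/(32-6)! = 652458240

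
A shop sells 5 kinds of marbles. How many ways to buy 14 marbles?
C(14+5-1, 5-1) = C(18, 4) = 3060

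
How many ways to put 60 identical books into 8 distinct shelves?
C(60+8-1, 8-1) = C(67, 7) = 869648208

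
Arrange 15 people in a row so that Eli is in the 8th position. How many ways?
Fix one position: (15-1)! = 87178291200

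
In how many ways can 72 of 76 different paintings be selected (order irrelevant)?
C(76,72) = 76!/(72!×4!) = 1282975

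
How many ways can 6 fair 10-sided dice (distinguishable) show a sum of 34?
Coefficient of x^34 in (x + x² + ... + x^10)^6. By inclusion-exclusion on dice exceeding 10: Σ_j (-1)^j C(6,j)·C(34-1-10j, 5) = C(6,0)·C(33,5) - C(6,1)·C(23,5) + C(6,2)·C(13,5) = 1·237336 - 6·33649 + 15·1287 = 54747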